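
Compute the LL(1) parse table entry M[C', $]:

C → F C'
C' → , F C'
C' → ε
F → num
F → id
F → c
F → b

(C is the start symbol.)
C' → ε

To find M[C', $], we find productions for C' where $ is in the predict set (PREDICT(N → α) = (FIRST(α) \ {ε}) ∪ (FOLLOW(N) if α ⇒* ε)).

Relevant sets:
  FOLLOW(C') = { $ }

C' → , F C': PREDICT = { ',' }
C' → ε: PREDICT = { $ }
  $ is in predict set, so this production goes in M[C', $]

M[C', $] = C' → ε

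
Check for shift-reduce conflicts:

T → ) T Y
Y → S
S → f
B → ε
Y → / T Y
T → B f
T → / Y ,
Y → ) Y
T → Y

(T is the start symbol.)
Yes — I0: [B → .] vs [S → . f]; I1: [B → .] vs [S → . f]; I2: [B → .] vs [S → . f]; I10: [T → Y .] vs [T → / Y . ,]; I13: [B → .] vs [S → . f]

A shift-reduce conflict occurs when an LR(0) state has both:
  - a complete (reduce) item [A → α .] (dot at the end), and
  - a shift item [B → β . c γ] (dot before a terminal).

Augment with T' → T and build the canonical LR(0) collection (I0 = CLOSURE({[T' → . T]}), then GOTO on every symbol after a dot until no new states appear). It has 19 states:
  I0: { [B → .], [S → . f], [T → . ) T Y], [T → . / Y ,], [T → . B f], [T → . Y], [T' → . T], [Y → . ) Y], [Y → . / T Y], [Y → . S] }  — shift, reduce
  I1: { [B → .], [S → . f], [T → ) . T Y], [T → . ) T Y], [T → . / Y ,], [T → . B f], [T → . Y], [Y → ) . Y], [Y → . ) Y], [Y → . / T Y], [Y → . S] }  — shift, reduce
  I2: { [B → .], [S → . f], [T → . ) T Y], [T → . / Y ,], [T → . B f], [T → . Y], [T → / . Y ,], [Y → . ) Y], [Y → . / T Y], [Y → . S], [Y → / . T Y] }  — shift, reduce
  I3: { [T → B . f] }  — shift
  I4: { [Y → S .] }  — reduce
  I5: { [T' → T .] }  — accept
  I6: { [T → Y .] }  — reduce
  I7: { [S → f .] }  — reduce
  I8: { [T → B f .] }  — reduce
  I9: { [S → . f], [Y → . ) Y], [Y → . / T Y], [Y → . S], [Y → / T . Y] }  — shift
  I10: { [T → / Y . ,], [T → Y .] }  — shift, reduce
  I11: { [T → / Y , .] }  — reduce
  I12: { [S → . f], [Y → ) . Y], [Y → . ) Y], [Y → . / T Y], [Y → . S] }  — shift
  I13: { [B → .], [S → . f], [T → . ) T Y], [T → . / Y ,], [T → . B f], [T → . Y], [Y → . ) Y], [Y → . / T Y], [Y → . S], [Y → / . T Y] }  — shift, reduce
  I14: { [Y → / T Y .] }  — reduce
  I15: { [Y → ) Y .] }  — reduce
  I16: { [S → . f], [T → ) T . Y], [Y → . ) Y], [Y → . / T Y], [Y → . S] }  — shift
  I17: { [T → Y .], [Y → ) Y .] }  — 2 reduces
  I18: { [T → ) T Y .] }  — reduce

I0 contains reduce item [B → .] and shift items [S → . f], [T → . ) T Y], [T → . / Y ,], [Y → . ) Y], [Y → . / T Y] — shift-reduce conflict.
I1 contains reduce item [B → .] and shift items [S → . f], [T → . ) T Y], [T → . / Y ,], [Y → . ) Y], [Y → . / T Y] — shift-reduce conflict.
I2 contains reduce item [B → .] and shift items [S → . f], [T → . ) T Y], [T → . / Y ,], [Y → . ) Y], [Y → . / T Y] — shift-reduce conflict.
I10 contains reduce item [T → Y .] and shift item [T → / Y . ,] — shift-reduce conflict.
I13 contains reduce item [B → .] and shift items [S → . f], [T → . ) T Y], [T → . / Y ,], [Y → . ) Y], [Y → . / T Y] — shift-reduce conflict.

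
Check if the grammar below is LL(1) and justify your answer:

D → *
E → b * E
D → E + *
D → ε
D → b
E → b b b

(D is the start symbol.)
A grammar is LL(1) if for each non-terminal N with multiple productions, the predict sets of those productions are pairwise disjoint, where PREDICT(N → α) = (FIRST(α) \ {ε}) ∪ (FOLLOW(N) if α ⇒* ε).

Relevant sets:
  FIRST(E) = { 'b' }
  FOLLOW(D) = { $ }

For D:
  PREDICT(D → '*') = { '*' }
  PREDICT(D → E '+' '*') = { 'b' }
  PREDICT(D → ε) = { $ }
  PREDICT(D → b) = { 'b' }
For E:
  PREDICT(E → b '*' E) = { 'b' }
  PREDICT(E → b b b) = { 'b' }

Conflict found: Predict set conflict for D: { 'b' }
The grammar is NOT LL(1).

Answer: No. Predict set conflict for D: { 'b' }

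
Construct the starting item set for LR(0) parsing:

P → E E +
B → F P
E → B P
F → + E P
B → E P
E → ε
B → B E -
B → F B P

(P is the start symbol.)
{ [B → . B E -], [B → . E P], [B → . F B P], [B → . F P], [E → . B P], [E → .], [F → . + E P], [P → . E E +], [P' → . P] }

First, augment the grammar with P' → P
I₀ = CLOSURE({ [P' → . P] }):
  [P' → . P] has the dot before P: add [P → . E E +]
  [P → . E E +] has the dot before E: add [E → . B P], [E → .]
  [E → . B P] has the dot before B: add [B → . F P], [B → . E P], [B → . B E -], [B → . F B P]
  [B → . F P] has the dot before F: add [F → . + E P]
No further items can be added.

I₀ = { [B → . B E -], [B → . E P], [B → . F B P], [B → . F P], [E → . B P], [E → .], [F → . + E P], [P → . E E +], [P' → . P] }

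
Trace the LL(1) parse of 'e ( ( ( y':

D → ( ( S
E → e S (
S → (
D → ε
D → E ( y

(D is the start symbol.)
LL(1) parsing maintains a stack (initially the start symbol over $) and the input. At each step: if the stack top is a terminal, match it against the current input token; if it is a non-terminal N, replace it with the RHS of M[N, lookahead] (the unique production whose predict set contains the lookahead).

Stack is shown with the top on the left.

Stack        Input        Action
--------------------------------
D $          e ( ( ( y $  output D → E ( y
E ( y $      e ( ( ( y $  output E → e S (
e S ( ( y $  e ( ( ( y $  match 'e'
S ( ( y $    ( ( ( y $    output S → (
( ( ( y $    ( ( ( y $    match '('
( ( y $      ( ( y $      match '('
( y $        ( y $        match '('
y $          y $          match 'y'
$            $            accept

The string is accepted.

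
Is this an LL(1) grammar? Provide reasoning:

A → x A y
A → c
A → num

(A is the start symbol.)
A grammar is LL(1) if for each non-terminal N with multiple productions, the predict sets of those productions are pairwise disjoint, where PREDICT(N → α) = (FIRST(α) \ {ε}) ∪ (FOLLOW(N) if α ⇒* ε).

For A:
  PREDICT(A → x A y) = { 'x' }
  PREDICT(A → c) = { 'c' }
  PREDICT(A → num) = { 'num' }

All predict sets are disjoint. The grammar IS LL(1).

Answer: Yes, the grammar is LL(1).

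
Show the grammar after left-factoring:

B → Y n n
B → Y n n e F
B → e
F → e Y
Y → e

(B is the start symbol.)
B → Y n n B'
B' → ε
B' → e F
B → e
F → e Y
Y → e

Left-factoring transforms A → αβ₁ | αβ₂ into A → αA' and A' → β₁ | β₂
(α is the longest common prefix among the alternatives). Repeat until
no nonterminal has two alternatives with a common prefix.

Round 1: B has alternatives sharing prefix 'Y n n'. Introduce B': B → Y n n B'
  Add: B' → ε
  Add: B' → e F

No remaining common prefixes — done.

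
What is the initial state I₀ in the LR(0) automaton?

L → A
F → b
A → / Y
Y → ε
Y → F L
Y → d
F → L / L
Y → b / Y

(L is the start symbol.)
{ [A → . / Y], [L → . A], [L' → . L] }

First, augment the grammar with L' → L
I₀ = CLOSURE({ [L' → . L] }):
  [L' → . L] has the dot before L: add [L → . A]
  [L → . A] has the dot before A: add [A → . / Y]
No further items can be added.

I₀ = { [A → . / Y], [L → . A], [L' → . L] }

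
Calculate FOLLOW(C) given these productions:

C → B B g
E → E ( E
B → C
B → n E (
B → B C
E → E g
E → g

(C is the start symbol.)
{ $, 'g', 'n' }

To compute FOLLOW(C), find every occurrence of C on a right-hand side N → α C β: add FIRST(β) \ {ε}, and if β is empty or nullable also add FOLLOW(N). Iterate to a fixed point.

C is the start symbol, so $ ∈ FOLLOW(C).
In B → C: C is at the end, add FOLLOW(B)
In B → B C: C is at the end, add FOLLOW(B)

The FOLLOW sets referred to above (computed the same way, to a fixed point):
  FOLLOW(B) = { 'g', 'n' }

Taking the union: FOLLOW(C) = { $, 'g', 'n' }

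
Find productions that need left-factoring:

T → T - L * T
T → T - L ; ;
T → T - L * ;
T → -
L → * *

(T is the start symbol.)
Left-factoring is needed when two productions for the same non-terminal
share a common prefix on the right-hand side.

Productions for T:
  T → T - L * T
  T → T - L ; ;
  T → T - L * ;
  T → -

Found common prefix 'T - L' in productions for T

Answer: Yes, T has productions with common prefix 'T - L'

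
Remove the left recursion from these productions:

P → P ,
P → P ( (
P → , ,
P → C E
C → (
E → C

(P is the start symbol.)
P → , , P'
P → C E P'
P' → , P'
P' → ( ( P'
P' → ε
C → (
E → C

P is directly left-recursive. The standard transformation for
  A → A α₁ | ... | A α_m | β₁ | ... | β_n
is
  A  → β₁ A' | ... | β_n A'
  A' → α₁ A' | ... | α_m A' | ε

P → , , becomes P → , , P'
P → C E becomes P → C E P'
P → P , becomes P' → , P'
P → P ( ( becomes P' → ( ( P'
Add P' → ε

Productions for other non-terminals are unchanged:
  C → (
  E → C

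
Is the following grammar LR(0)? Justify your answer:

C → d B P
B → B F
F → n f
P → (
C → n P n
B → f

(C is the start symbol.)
Yes, the grammar is LR(0)

A grammar is LR(0) if no state in the canonical LR(0) collection has:
  - both a shift item (dot before a terminal) and a complete item (shift-reduce conflict), or
  - two or more complete items (reduce-reduce conflict; the accept item [C' → C .] counts as a complete item here).

Augment with C' → C and build the canonical LR(0) collection (I0 = CLOSURE({[C' → . C]}), then GOTO on every symbol after a dot until no new states appear). It has 13 states:
  I0: { [C → . d B P], [C → . n P n], [C' → . C] }  — shift
  I1: { [C' → C .] }  — accept
  I2: { [B → . B F], [B → . f], [C → d . B P] }  — shift
  I3: { [C → n . P n], [P → . (] }  — shift
  I4: { [P → ( .] }  — reduce
  I5: { [C → n P . n] }  — shift
  I6: { [C → n P n .] }  — reduce
  I7: { [B → B . F], [C → d B . P], [F → . n f], [P → . (] }  — shift
  I8: { [B → f .] }  — reduce
  I9: { [B → B F .] }  — reduce
  I10: { [C → d B P .] }  — reduce
  I11: { [F → n . f] }  — shift
  I12: { [F → n f .] }  — reduce

Every state is either a pure shift/goto state or contains exactly one complete item and nothing to shift — no conflicts. The grammar is LR(0).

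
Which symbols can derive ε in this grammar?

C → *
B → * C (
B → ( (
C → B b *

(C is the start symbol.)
None

There are no ε-productions, so no non-terminal can derive ε.
No non-terminals are nullable.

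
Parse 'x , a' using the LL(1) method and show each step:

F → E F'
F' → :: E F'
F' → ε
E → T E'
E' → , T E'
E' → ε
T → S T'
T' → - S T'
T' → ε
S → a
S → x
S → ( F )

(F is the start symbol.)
Stack is shown with the top on the left.

Stack         Input    Action
-----------------------------
F $           x , a $  output F → E F'
E F' $        x , a $  output E → T E'
T E' F' $     x , a $  output T → S T'
S T' E' F' $  x , a $  output S → x
x T' E' F' $  x , a $  match 'x'
T' E' F' $    , a $    output T' → ε
E' F' $       , a $    output E' → , T E'
, T E' F' $   , a $    match ','
T E' F' $     a $      output T → S T'
S T' E' F' $  a $      output S → a
a T' E' F' $  a $      match 'a'
T' E' F' $    $        output T' → ε
E' F' $       $        output E' → ε
F' $          $        output F' → ε
$             $        accept

The string is accepted.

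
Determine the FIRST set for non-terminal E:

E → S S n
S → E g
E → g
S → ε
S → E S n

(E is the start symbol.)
To compute FIRST(E), examine every production with E on the left-hand side, reading each right-hand side left to right until a non-nullable symbol is reached.

FIRST sets of the other non-terminals involved (by the same procedure, iterated to a fixed point):
  FIRST(S) = { 'g', 'n', ε }

From E → S S n:
  - S is a non-terminal: add FIRST(S) \ {ε} = { 'g', 'n' }
    S is nullable, so continue to the next symbol
  - S is a non-terminal: add FIRST(S) \ {ε} = { 'g', 'n' }
    S is nullable, so continue to the next symbol
  - n is a terminal: add 'n' and stop
From E → g:
  - g is a terminal: add 'g' and stop

Collecting: FIRST(E) = { 'g', 'n' }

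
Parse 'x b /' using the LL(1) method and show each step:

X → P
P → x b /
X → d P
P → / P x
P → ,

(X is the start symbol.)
LL(1) parsing maintains a stack (initially the start symbol over $) and the input. At each step: if the stack top is a terminal, match it against the current input token; if it is a non-terminal N, replace it with the RHS of M[N, lookahead] (the unique production whose predict set contains the lookahead).

Stack is shown with the top on the left.

Stack    Input    Action
------------------------
X $      x b / $  output X → P
P $      x b / $  output P → x b /
x b / $  x b / $  match 'x'
b / $    b / $    match 'b'
/ $      / $      match '/'
$        $        accept

The string is accepted.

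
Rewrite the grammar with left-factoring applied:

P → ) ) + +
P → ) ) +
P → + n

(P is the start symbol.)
P → ) ) + P'
P' → +
P' → ε
P → + n

Left-factoring transforms A → αβ₁ | αβ₂ into A → αA' and A' → β₁ | β₂
(α is the longest common prefix among the alternatives). Repeat until
no nonterminal has two alternatives with a common prefix.

Round 1: P has alternatives sharing prefix ') ) +'. Introduce P': P → ) ) + P'
  Add: P' → +
  Add: P' → ε

No remaining common prefixes — done.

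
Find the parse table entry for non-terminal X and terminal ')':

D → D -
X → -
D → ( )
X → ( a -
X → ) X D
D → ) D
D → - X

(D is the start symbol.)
To find M[X, ')'], we find productions for X where ')' is in the predict set (PREDICT(N → α) = (FIRST(α) \ {ε}) ∪ (FOLLOW(N) if α ⇒* ε)).

X → -: PREDICT = { '-' }
X → ( a -: PREDICT = { '(' }
X → ) X D: PREDICT = { ')' }
  ')' is in predict set, so this production goes in M[X, ')']

M[X, ')'] = X → ) X D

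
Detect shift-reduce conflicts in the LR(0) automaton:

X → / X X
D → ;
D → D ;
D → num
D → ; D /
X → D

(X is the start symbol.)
Yes — I2: [D → ; .] vs [D → . ;]; I3: [X → D .] vs [D → D . ;]

A shift-reduce conflict occurs when an LR(0) state has both:
  - a complete (reduce) item [A → α .] (dot at the end), and
  - a shift item [B → β . c γ] (dot before a terminal).

Augment with X' → X and build the canonical LR(0) collection (I0 = CLOSURE({[X' → . X]}), then GOTO on every symbol after a dot until no new states appear). It has 11 states:
  I0: { [D → . ; D /], [D → . ;], [D → . D ;], [D → . num], [X → . / X X], [X → . D], [X' → . X] }  — shift
  I1: { [D → . ; D /], [D → . ;], [D → . D ;], [D → . num], [X → . / X X], [X → . D], [X → / . X X] }  — shift
  I2: { [D → . ; D /], [D → . ;], [D → . D ;], [D → . num], [D → ; . D /], [D → ; .] }  — shift, reduce
  I3: { [D → D . ;], [X → D .] }  — shift, reduce
  I4: { [X' → X .] }  — accept
  I5: { [D → num .] }  — reduce
  I6: { [D → D ; .] }  — reduce
  I7: { [D → ; D . /], [D → D . ;] }  — shift
  I8: { [D → ; D / .] }  — reduce
  I9: { [D → . ; D /], [D → . ;], [D → . D ;], [D → . num], [X → . / X X], [X → . D], [X → / X . X] }  — shift
  I10: { [X → / X X .] }  — reduce

I2 contains reduce item [D → ; .] and shift items [D → . ;], [D → . ; D /], [D → . num] — shift-reduce conflict.
I3 contains reduce item [X → D .] and shift item [D → D . ;] — shift-reduce conflict.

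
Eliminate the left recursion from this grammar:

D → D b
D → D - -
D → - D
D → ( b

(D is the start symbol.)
D → - D D'
D → ( b D'
D' → b D'
D' → - - D'
D' → ε

D is directly left-recursive. The standard transformation for
  A → A α₁ | ... | A α_m | β₁ | ... | β_n
is
  A  → β₁ A' | ... | β_n A'
  A' → α₁ A' | ... | α_m A' | ε

D → - D becomes D → - D D'
D → ( b becomes D → ( b D'
D → D b becomes D' → b D'
D → D - - becomes D' → - - D'
Add D' → ε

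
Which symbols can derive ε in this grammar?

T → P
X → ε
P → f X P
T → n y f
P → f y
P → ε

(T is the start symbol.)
{ 'P', 'T', 'X' }

A non-terminal is nullable if it can derive ε (the empty string): either it has an ε-production, or it has a production whose right-hand side consists entirely of nullable non-terminals.

ε-productions: X → ε, P → ε
So X, P are immediately nullable.
T → P: every symbol on the right is nullable, so T is nullable too.
Every non-terminal is now nullable.
Nullable = { 'P', 'T', 'X' }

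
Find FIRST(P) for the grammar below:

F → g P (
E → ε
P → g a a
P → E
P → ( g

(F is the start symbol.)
To compute FIRST(P), examine every production with P on the left-hand side, reading each right-hand side left to right until a non-nullable symbol is reached.

FIRST sets of the other non-terminals involved (by the same procedure, iterated to a fixed point):
  FIRST(E) = { ε }

From P → g a a:
  - g is a terminal: add 'g' and stop
From P → E:
  - E is a non-terminal: add FIRST(E) \ {ε} = { }
    E is nullable and nothing follows, so the whole right-hand side can vanish: ε ∈ FIRST(P)
From P → ( g:
  - '(' is a terminal: add '(' and stop

Collecting: FIRST(P) = { '(', 'g', ε }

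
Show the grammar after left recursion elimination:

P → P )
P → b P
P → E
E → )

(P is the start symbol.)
P is directly left-recursive. The standard transformation for
  A → A α₁ | ... | A α_m | β₁ | ... | β_n
is
  A  → β₁ A' | ... | β_n A'
  A' → α₁ A' | ... | α_m A' | ε

P → b P becomes P → b P P'
P → E becomes P → E P'
P → P ) becomes P' → ) P'
Add P' → ε

Productions for other non-terminals are unchanged:
  E → )

Resulting grammar:
P → b P P'
P → E P'
P' → ) P'
P' → ε
E → )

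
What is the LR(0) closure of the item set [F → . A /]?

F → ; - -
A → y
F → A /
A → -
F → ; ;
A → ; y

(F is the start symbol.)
Start with: [F → . A /]
  [F → . A /] has the dot before A: add [A → . y], [A → . -], [A → . ; y]
No further items can be added.

CLOSURE = { [A → . -], [A → . ; y], [A → . y], [F → . A /] }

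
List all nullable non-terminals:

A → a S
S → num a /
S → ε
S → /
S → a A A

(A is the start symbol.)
{ 'S' }

A non-terminal is nullable if it can derive ε (the empty string): either it has an ε-production, or it has a production whose right-hand side consists entirely of nullable non-terminals.

ε-productions: S → ε
So S is immediately nullable.
No further non-terminal can be added: every production for the remaining non-terminals contains a terminal or a non-nullable non-terminal.
Nullable = { 'S' }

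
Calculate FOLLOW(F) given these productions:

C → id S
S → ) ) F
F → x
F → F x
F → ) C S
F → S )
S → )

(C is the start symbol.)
To compute FOLLOW(F), find every occurrence of F on a right-hand side N → α F β: add FIRST(β) \ {ε}, and if β is empty or nullable also add FOLLOW(N). Iterate to a fixed point.

In S → ) ) F: F is at the end, add FOLLOW(S)
In F → F x: F is followed by x, add FIRST(x) \ {ε} = { 'x' }

The FOLLOW sets referred to above (computed the same way, to a fixed point):
  FOLLOW(S) = { $, ')', 'x' }

Taking the union: FOLLOW(F) = { $, ')', 'x' }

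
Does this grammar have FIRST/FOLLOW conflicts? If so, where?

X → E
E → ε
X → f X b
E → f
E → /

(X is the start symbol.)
No FIRST/FOLLOW conflicts.

A FIRST/FOLLOW conflict occurs when a non-terminal N has a nullable alternative N → β (β ⇒* ε) and another alternative N → α with FIRST(α) ∩ FOLLOW(N) ≠ ∅: on such a lookahead the parser cannot decide between expanding α and letting N vanish via β.

Nullable non-terminals: E, X.
FIRST sets used below: FIRST(E) = { '/', 'f', ε }

E: nullable alternative(s) E → ε; FOLLOW(E) = { $, 'b' }
  E → ε: FIRST \ {ε} = { } — this is the only nullable alternative, skip
  E → f: FIRST \ {ε} = { 'f' } — disjoint from FOLLOW(E)
  E → /: FIRST \ {ε} = { '/' } — disjoint from FOLLOW(E)

X: nullable alternative(s) X → E; FOLLOW(X) = { $, 'b' }
  X → E: FIRST \ {ε} = { '/', 'f' } — this is the only nullable alternative, skip
  X → f X b: FIRST \ {ε} = { 'f' } — disjoint from FOLLOW(X)

No FIRST/FOLLOW conflicts found.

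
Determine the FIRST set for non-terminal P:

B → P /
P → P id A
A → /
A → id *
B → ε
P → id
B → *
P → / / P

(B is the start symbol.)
{ '/', 'id' }

To compute FIRST(P), examine every production with P on the left-hand side, reading each right-hand side left to right until a non-nullable symbol is reached.

From P → P id A:
  - P is the symbol being defined: contributes nothing new
    P is not nullable, so stop
From P → id:
  - id is a terminal: add 'id' and stop
From P → / / P:
  - '/' is a terminal: add '/' and stop

Collecting: FIRST(P) = { '/', 'id' }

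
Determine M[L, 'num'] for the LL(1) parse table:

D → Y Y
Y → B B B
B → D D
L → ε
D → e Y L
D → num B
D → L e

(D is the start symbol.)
To find M[L, 'num'], we find productions for L where 'num' is in the predict set (PREDICT(N → α) = (FIRST(α) \ {ε}) ∪ (FOLLOW(N) if α ⇒* ε)).

Relevant sets:
  FOLLOW(L) = { $, 'e', 'num' }

L → ε: PREDICT = { $, 'e', 'num' }
  'num' is in predict set, so this production goes in M[L, 'num']

M[L, 'num'] = L → ε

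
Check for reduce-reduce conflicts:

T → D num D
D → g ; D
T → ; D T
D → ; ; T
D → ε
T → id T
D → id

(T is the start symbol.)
Augment with T' → T and build the canonical LR(0) collection (I0 = CLOSURE({[T' → . T]}), then GOTO on every symbol after a dot until no new states appear). It has 20 states:
  I0: { [D → . ; ; T], [D → . g ; D], [D → . id], [D → .], [T → . ; D T], [T → . D num D], [T → . id T], [T' → . T] }  — shift, reduce
  I1: { [D → . ; ; T], [D → . g ; D], [D → . id], [D → .], [D → ; . ; T], [T → ; . D T] }  — shift, reduce
  I2: { [T → D . num D] }  — shift
  I3: { [T' → T .] }  — accept
  I4: { [D → g . ; D] }  — shift
  I5: { [D → . ; ; T], [D → . g ; D], [D → . id], [D → .], [D → id .], [T → . ; D T], [T → . D num D], [T → . id T], [T → id . T] }  — shift, 2 reduces
  I6: { [T → id T .] }  — reduce
  I7: { [D → . ; ; T], [D → . g ; D], [D → . id], [D → .], [D → g ; . D] }  — shift, reduce
  I8: { [D → ; . ; T] }  — shift
  I9: { [D → g ; D .] }  — reduce
  I10: { [D → id .] }  — reduce
  I11: { [D → . ; ; T], [D → . g ; D], [D → . id], [D → .], [D → ; ; . T], [T → . ; D T], [T → . D num D], [T → . id T] }  — shift, reduce
  I12: { [D → ; ; T .] }  — reduce
  I13: { [D → . ; ; T], [D → . g ; D], [D → . id], [D → .], [T → D num . D] }  — shift, reduce
  I14: { [T → D num D .] }  — reduce
  I15: { [D → . ; ; T], [D → . g ; D], [D → . id], [D → .], [D → ; . ; T], [D → ; ; . T], [T → . ; D T], [T → . D num D], [T → . id T] }  — shift, reduce
  I16: { [D → . ; ; T], [D → . g ; D], [D → . id], [D → .], [T → . ; D T], [T → . D num D], [T → . id T], [T → ; D . T] }  — shift, reduce
  I17: { [T → ; D T .] }  — reduce
  I18: { [D → . ; ; T], [D → . g ; D], [D → . id], [D → .], [D → ; . ; T], [D → ; ; . T], [T → . ; D T], [T → . D num D], [T → . id T], [T → ; . D T] }  — shift, reduce
  I19: { [D → . ; ; T], [D → . g ; D], [D → . id], [D → .], [T → . ; D T], [T → . D num D], [T → . id T], [T → ; D . T], [T → D . num D] }  — shift, reduce

I5 contains complete items [D → .], [D → id .] — reduce-reduce conflict.

Answer: Yes — I5: [D → .] vs [D → id .]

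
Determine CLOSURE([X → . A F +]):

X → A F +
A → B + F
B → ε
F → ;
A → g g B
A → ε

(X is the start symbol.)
To compute CLOSURE, for each item [A → α.Bβ] where B is a non-terminal, add [B → .γ] for all productions B → γ; repeat for the newly added items until nothing changes.

Start with: [X → . A F +]
  [X → . A F +] has the dot before A: add [A → . B + F], [A → . g g B], [A → .]
  [A → . B + F] has the dot before B: add [B → .]
No further items can be added.

CLOSURE = { [A → . B + F], [A → . g g B], [A → .], [B → .], [X → . A F +] }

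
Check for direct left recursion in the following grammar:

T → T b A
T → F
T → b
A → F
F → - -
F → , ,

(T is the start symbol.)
Direct left recursion occurs when N → N α for some non-terminal N (the right-hand side begins with the left-hand side itself).

T → T b A: LEFT RECURSIVE (starts with T)
T → F: starts with F
T → b: starts with b
A → F: starts with F
F → - -: starts with '-'
F → , ,: starts with ','

The grammar has direct left recursion on: T.

Answer: Yes, T is left-recursive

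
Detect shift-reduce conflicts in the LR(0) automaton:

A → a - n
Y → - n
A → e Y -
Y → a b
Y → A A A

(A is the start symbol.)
No shift-reduce conflicts

Augment with A' → A and build the canonical LR(0) collection (I0 = CLOSURE({[A' → . A]}), then GOTO on every symbol after a dot until no new states appear). It has 15 states:
  I0: { [A → . a - n], [A → . e Y -], [A' → . A] }  — shift
  I1: { [A' → A .] }  — accept
  I2: { [A → a . - n] }  — shift
  I3: { [A → . a - n], [A → . e Y -], [A → e . Y -], [Y → . - n], [Y → . A A A], [Y → . a b] }  — shift
  I4: { [Y → - . n] }  — shift
  I5: { [A → . a - n], [A → . e Y -], [Y → A . A A] }  — shift
  I6: { [A → e Y . -] }  — shift
  I7: { [A → a . - n], [Y → a . b] }  — shift
  I8: { [A → a - . n] }  — shift
  I9: { [Y → a b .] }  — reduce
  I10: { [A → a - n .] }  — reduce
  I11: { [A → e Y - .] }  — reduce
  I12: { [A → . a - n], [A → . e Y -], [Y → A A . A] }  — shift
  I13: { [Y → A A A .] }  — reduce
  I14: { [Y → - n .] }  — reduce

No state contains both a complete item and a shift item.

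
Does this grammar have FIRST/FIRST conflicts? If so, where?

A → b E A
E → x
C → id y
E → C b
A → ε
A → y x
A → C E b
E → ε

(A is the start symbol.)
A FIRST/FIRST conflict occurs when two productions N → α and N → β for the same non-terminal have FIRST(α) ∩ FIRST(β) ≠ ∅ (with ε ∈ FIRST of a nullable right-hand side, so two nullable alternatives also conflict).

FIRST sets of the non-terminals at (or reachable through a nullable prefix from) the front of some alternative:
  FIRST(C) = { 'id' }

Productions for A:
  A → b E A: FIRST = { 'b' }
  A → ε: FIRST = { ε }
  A → y x: FIRST = { 'y' }
  A → C E b: FIRST = { 'id' }
Productions for E:
  E → x: FIRST = { 'x' }
  E → C b: FIRST = { 'id' }
  E → ε: FIRST = { ε }
C has only one production, so no FIRST/FIRST conflict is possible there.

All alternatives of each non-terminal have pairwise disjoint FIRST sets.

Answer: No FIRST/FIRST conflicts.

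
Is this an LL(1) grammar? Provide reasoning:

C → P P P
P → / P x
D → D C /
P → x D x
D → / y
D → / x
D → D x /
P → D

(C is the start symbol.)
Relevant sets:
  FIRST(D) = { '/' }

For P:
  PREDICT(P → '/' P x) = { '/' }
  PREDICT(P → x D x) = { 'x' }
  PREDICT(P → D) = { '/' }
For D:
  PREDICT(D → D C '/') = { '/' }
  PREDICT(D → '/' y) = { '/' }
  PREDICT(D → '/' x) = { '/' }
  PREDICT(D → D x '/') = { '/' }
C has a single production, so nothing to check there.

Conflict found: Predict set conflict for P: { '/' }
The grammar is NOT LL(1).

Answer: No. Predict set conflict for P: { '/' }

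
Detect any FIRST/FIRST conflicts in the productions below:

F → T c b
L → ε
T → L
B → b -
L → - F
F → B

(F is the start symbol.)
No FIRST/FIRST conflicts.

A FIRST/FIRST conflict occurs when two productions N → α and N → β for the same non-terminal have FIRST(α) ∩ FIRST(β) ≠ ∅ (with ε ∈ FIRST of a nullable right-hand side, so two nullable alternatives also conflict).

FIRST sets of the non-terminals at (or reachable through a nullable prefix from) the front of some alternative:
  FIRST(T) = { '-', ε }
  FIRST(B) = { 'b' }

Productions for F:
  F → T c b: FIRST = { '-', 'c' }
  F → B: FIRST = { 'b' }
Productions for L:
  L → ε: FIRST = { ε }
  L → - F: FIRST = { '-' }
T, B have only one production, so no FIRST/FIRST conflict is possible there.

All alternatives of each non-terminal have pairwise disjoint FIRST sets.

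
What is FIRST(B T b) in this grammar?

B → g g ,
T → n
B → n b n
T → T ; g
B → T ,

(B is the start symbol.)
FIRST sets of the non-terminals involved (from the grammar, by fixed-point iteration):
  FIRST(B) = { 'g', 'n' }

To compute FIRST(B T b), process the symbols left to right:
Symbol B is a non-terminal. Add FIRST(B) \ {ε} = { 'g', 'n' }
B is not nullable (ε ∉ FIRST(B)), so stop here.
FIRST(B T b) = { 'g', 'n' }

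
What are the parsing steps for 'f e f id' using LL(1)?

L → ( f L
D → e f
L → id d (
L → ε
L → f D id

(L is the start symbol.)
LL(1) parsing maintains a stack (initially the start symbol over $) and the input. At each step: if the stack top is a terminal, match it against the current input token; if it is a non-terminal N, replace it with the RHS of M[N, lookahead] (the unique production whose predict set contains the lookahead).

Stack is shown with the top on the left.

Stack     Input       Action
----------------------------
L $       f e f id $  output L → f D id
f D id $  f e f id $  match 'f'
D id $    e f id $    output D → e f
e f id $  e f id $    match 'e'
f id $    f id $      match 'f'
id $      id $        match 'id'
$         $           accept

The string is accepted.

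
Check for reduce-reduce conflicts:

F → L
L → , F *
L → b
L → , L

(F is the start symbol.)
Yes — I6: [F → L .] vs [L → , L .]

A reduce-reduce conflict occurs when an LR(0) state has two complete items [A → α .] and [B → β .] — both call for a reduction, and with no lookahead the parser cannot choose between them.

Augment with F' → F and build the canonical LR(0) collection (I0 = CLOSURE({[F' → . F]}), then GOTO on every symbol after a dot until no new states appear). It has 8 states:
  I0: { [F → . L], [F' → . F], [L → . , F *], [L → . , L], [L → . b] }  — shift
  I1: { [F → . L], [L → , . F *], [L → , . L], [L → . , F *], [L → . , L], [L → . b] }  — shift
  I2: { [F' → F .] }  — accept
  I3: { [F → L .] }  — reduce
  I4: { [L → b .] }  — reduce
  I5: { [L → , F . *] }  — shift
  I6: { [F → L .], [L → , L .] }  — 2 reduces
  I7: { [L → , F * .] }  — reduce

I6 contains complete items [F → L .], [L → , L .] — reduce-reduce conflict.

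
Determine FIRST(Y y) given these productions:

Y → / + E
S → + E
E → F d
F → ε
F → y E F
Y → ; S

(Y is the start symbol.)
FIRST sets of the non-terminals involved (from the grammar, by fixed-point iteration):
  FIRST(Y) = { '/', ';' }

To compute FIRST(Y y), process the symbols left to right:
Symbol Y is a non-terminal. Add FIRST(Y) \ {ε} = { '/', ';' }
Y is not nullable (ε ∉ FIRST(Y)), so stop here.
FIRST(Y y) = { '/', ';' }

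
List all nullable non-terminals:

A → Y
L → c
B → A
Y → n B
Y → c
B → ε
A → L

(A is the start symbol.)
{ 'B' }

A non-terminal is nullable if it can derive ε (the empty string): either it has an ε-production, or it has a production whose right-hand side consists entirely of nullable non-terminals.

ε-productions: B → ε
So B is immediately nullable.
No further non-terminal can be added: every production for the remaining non-terminals contains a terminal or a non-nullable non-terminal.
Nullable = { 'B' }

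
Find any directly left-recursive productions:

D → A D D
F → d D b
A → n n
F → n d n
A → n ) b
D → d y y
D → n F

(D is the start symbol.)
Direct left recursion occurs when N → N α for some non-terminal N (the right-hand side begins with the left-hand side itself).

D → A D D: starts with A
F → d D b: starts with d
A → n n: starts with n
F → n d n: starts with n
A → n ) b: starts with n
D → d y y: starts with d
D → n F: starts with n

No direct left recursion found.

Answer: No direct left recursion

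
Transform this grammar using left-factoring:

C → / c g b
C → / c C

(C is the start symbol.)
C → / c C'
C' → g b
C' → C

Left-factoring transforms A → αβ₁ | αβ₂ into A → αA' and A' → β₁ | β₂
(α is the longest common prefix among the alternatives). Repeat until
no nonterminal has two alternatives with a common prefix.

Round 1: C has alternatives sharing prefix '/ c'. Introduce C': C → / c C'
  Add: C' → g b
  Add: C' → C

No remaining common prefixes — done.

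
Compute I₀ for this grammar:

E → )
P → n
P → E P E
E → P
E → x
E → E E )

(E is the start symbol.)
First, augment the grammar with E' → E
I₀ = CLOSURE({ [E' → . E] }):
  [E' → . E] has the dot before E: add [E → . )], [E → . P], [E → . x], [E → . E E )]
  [E → . P] has the dot before P: add [P → . n], [P → . E P E]
No further items can be added.

I₀ = { [E → . )], [E → . E E )], [E → . P], [E → . x], [E' → . E], [P → . E P E], [P → . n] }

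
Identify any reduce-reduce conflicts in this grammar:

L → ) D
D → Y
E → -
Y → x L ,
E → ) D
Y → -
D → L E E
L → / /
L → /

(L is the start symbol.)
Augment with L' → L and build the canonical LR(0) collection (I0 = CLOSURE({[L' → . L]}), then GOTO on every symbol after a dot until no new states appear). It has 17 states:
  I0: { [L → . ) D], [L → . / /], [L → . /], [L' → . L] }  — shift
  I1: { [D → . L E E], [D → . Y], [L → ) . D], [L → . ) D], [L → . / /], [L → . /], [Y → . -], [Y → . x L ,] }  — shift
  I2: { [L → / . /], [L → / .] }  — shift, reduce
  I3: { [L' → L .] }  — accept
  I4: { [L → / / .] }  — reduce
  I5: { [Y → - .] }  — reduce
  I6: { [L → ) D .] }  — reduce
  I7: { [D → L . E E], [E → . ) D], [E → . -] }  — shift
  I8: { [D → Y .] }  — reduce
  I9: { [L → . ) D], [L → . / /], [L → . /], [Y → x . L ,] }  — shift
  I10: { [Y → x L . ,] }  — shift
  I11: { [Y → x L , .] }  — reduce
  I12: { [D → . L E E], [D → . Y], [E → ) . D], [L → . ) D], [L → . / /], [L → . /], [Y → . -], [Y → . x L ,] }  — shift
  I13: { [E → - .] }  — reduce
  I14: { [D → L E . E], [E → . ) D], [E → . -] }  — shift
  I15: { [D → L E E .] }  — reduce
  I16: { [E → ) D .] }  — reduce

No state contains more than one complete item.

Answer: No reduce-reduce conflicts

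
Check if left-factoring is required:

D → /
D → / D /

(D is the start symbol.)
Yes, D has productions with common prefix '/'

Left-factoring is needed when two productions for the same non-terminal
share a common prefix on the right-hand side.

Productions for D:
  D → /
  D → / D /

Found common prefix '/' in productions for D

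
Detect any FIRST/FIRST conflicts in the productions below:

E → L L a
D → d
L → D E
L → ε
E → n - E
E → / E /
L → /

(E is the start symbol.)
Yes. E → L L a / E → '/' E '/' on { '/' }

FIRST sets of the non-terminals at (or reachable through a nullable prefix from) the front of some alternative:
  FIRST(L) = { '/', 'd', ε }
  FIRST(D) = { 'd' }

Productions for E:
  E → L L a: FIRST = { '/', 'a', 'd' }
  E → n - E: FIRST = { 'n' }
  E → / E /: FIRST = { '/' }
Productions for L:
  L → D E: FIRST = { 'd' }
  L → ε: FIRST = { ε }
  L → /: FIRST = { '/' }
D has only one production, so no FIRST/FIRST conflict is possible there.

Conflict for E: E → L L a and E → / E /
  Overlap: { '/' }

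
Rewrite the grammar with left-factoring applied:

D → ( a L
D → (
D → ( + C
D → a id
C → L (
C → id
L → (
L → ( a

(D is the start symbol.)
D → ( D'
D' → a L
D' → ε
D' → + C
D → a id
C → L (
C → id
L → ( L'
L' → ε
L' → a

Left-factoring transforms A → αβ₁ | αβ₂ into A → αA' and A' → β₁ | β₂
(α is the longest common prefix among the alternatives). Repeat until
no nonterminal has two alternatives with a common prefix.

Round 1: D has alternatives sharing prefix '('. Introduce D': D → ( D'
  Add: D' → a L
  Add: D' → ε
  Add: D' → + C

Round 2: L has alternatives sharing prefix '('. Introduce L': L → ( L'
  Add: L' → ε
  Add: L' → a

No remaining common prefixes — done.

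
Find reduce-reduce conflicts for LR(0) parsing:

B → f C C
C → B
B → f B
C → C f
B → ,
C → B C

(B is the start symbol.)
Augment with B' → B and build the canonical LR(0) collection (I0 = CLOSURE({[B' → . B]}), then GOTO on every symbol after a dot until no new states appear). It has 11 states:
  I0: { [B → . ,], [B → . f B], [B → . f C C], [B' → . B] }  — shift
  I1: { [B → , .] }  — reduce
  I2: { [B' → B .] }  — accept
  I3: { [B → . ,], [B → . f B], [B → . f C C], [B → f . B], [B → f . C C], [C → . B C], [C → . B], [C → . C f] }  — shift
  I4: { [B → . ,], [B → . f B], [B → . f C C], [B → f B .], [C → . B C], [C → . B], [C → . C f], [C → B . C], [C → B .] }  — shift, 2 reduces
  I5: { [B → . ,], [B → . f B], [B → . f C C], [B → f C . C], [C → . B C], [C → . B], [C → . C f], [C → C . f] }  — shift
  I6: { [B → . ,], [B → . f B], [B → . f C C], [C → . B C], [C → . B], [C → . C f], [C → B . C], [C → B .] }  — shift, reduce
  I7: { [B → f C C .], [C → C . f] }  — shift, reduce
  I8: { [B → . ,], [B → . f B], [B → . f C C], [B → f . B], [B → f . C C], [C → . B C], [C → . B], [C → . C f], [C → C f .] }  — shift, reduce
  I9: { [C → C f .] }  — reduce
  I10: { [C → B C .], [C → C . f] }  — shift, reduce

I4 contains complete items [B → f B .], [C → B .] — reduce-reduce conflict.

Answer: Yes — I4: [B → f B .] vs [C → B .]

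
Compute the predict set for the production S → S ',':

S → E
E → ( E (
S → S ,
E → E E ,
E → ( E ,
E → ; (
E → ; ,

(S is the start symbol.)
PREDICT(S → S ',') = (FIRST(RHS) \ {ε}) ∪ (FOLLOW(S) if ε ∈ FIRST(RHS), i.e. RHS ⇒* ε)
FIRST(S) = { '(', ';' }
FIRST(S ',') = { '(', ';' }
ε ∉ FIRST(S ','), so FOLLOW(S) is not added.
PREDICT(S → S ',') = { '(', ';' }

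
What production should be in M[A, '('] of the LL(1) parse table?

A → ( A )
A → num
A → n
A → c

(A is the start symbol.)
To find M[A, '('], we find productions for A where '(' is in the predict set (PREDICT(N → α) = (FIRST(α) \ {ε}) ∪ (FOLLOW(N) if α ⇒* ε)).

A → ( A ): PREDICT = { '(' }
  '(' is in predict set, so this production goes in M[A, '(']
A → num: PREDICT = { 'num' }
A → n: PREDICT = { 'n' }
A → c: PREDICT = { 'c' }

M[A, '('] = A → ( A )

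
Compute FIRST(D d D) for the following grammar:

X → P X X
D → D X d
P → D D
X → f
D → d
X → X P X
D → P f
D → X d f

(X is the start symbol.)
FIRST sets of the non-terminals involved (from the grammar, by fixed-point iteration):
  FIRST(D) = { 'd', 'f' }

To compute FIRST(D d D), process the symbols left to right:
Symbol D is a non-terminal. Add FIRST(D) \ {ε} = { 'd', 'f' }
D is not nullable (ε ∉ FIRST(D)), so stop here.
FIRST(D d D) = { 'd', 'f' }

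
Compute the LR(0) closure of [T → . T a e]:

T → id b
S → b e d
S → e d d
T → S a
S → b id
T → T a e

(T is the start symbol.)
To compute CLOSURE, for each item [A → α.Bβ] where B is a non-terminal, add [B → .γ] for all productions B → γ; repeat for the newly added items until nothing changes.

Start with: [T → . T a e]
  [T → . T a e] has the dot before T: add [T → . id b], [T → . S a]
  [T → . S a] has the dot before S: add [S → . b e d], [S → . e d d], [S → . b id]
No further items can be added.

CLOSURE = { [S → . b e d], [S → . b id], [S → . e d d], [T → . S a], [T → . T a e], [T → . id b] }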